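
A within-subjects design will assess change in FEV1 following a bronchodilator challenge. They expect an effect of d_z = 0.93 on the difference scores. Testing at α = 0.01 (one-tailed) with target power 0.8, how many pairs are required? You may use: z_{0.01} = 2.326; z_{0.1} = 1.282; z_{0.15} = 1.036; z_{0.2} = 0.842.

For a paired (one-sample on differences) test: n = ((z_{α} + z_β) / d)².
z_{α} + z_β = 2.326 + 0.842 = 3.168.
n = (3.168 / 0.93)² = 3.406² = 11.60.
Round up.

n = 12 pairs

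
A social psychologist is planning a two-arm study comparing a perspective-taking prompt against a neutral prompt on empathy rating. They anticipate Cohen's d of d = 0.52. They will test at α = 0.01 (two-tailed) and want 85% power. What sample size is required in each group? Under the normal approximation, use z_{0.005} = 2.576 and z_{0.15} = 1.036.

n = 97 per group

For two independent groups with equal n: n = 2·((z_{α/2} + z_β) / d)².
z_{α/2} + z_β = 2.576 + 1.036 = 3.612.
n = 2 × (3.612 / 0.52)² = 2 × 6.946² = 2 × 48.25 = 96.5.
Round up to the next whole participant.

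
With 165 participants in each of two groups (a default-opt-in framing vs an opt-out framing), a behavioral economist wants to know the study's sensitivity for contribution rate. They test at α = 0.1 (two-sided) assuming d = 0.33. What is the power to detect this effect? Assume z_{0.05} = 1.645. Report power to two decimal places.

power ≈ 0.91

For two equal groups, power = Φ(d·√(n/2) − z_{α/2}).
d·√(n/2) = 0.33 × √(165/2) = 0.33 × 9.083 = 2.997.
z_β = 2.997 − 1.645 = 1.352.
Power = Φ(1.352) = 0.912.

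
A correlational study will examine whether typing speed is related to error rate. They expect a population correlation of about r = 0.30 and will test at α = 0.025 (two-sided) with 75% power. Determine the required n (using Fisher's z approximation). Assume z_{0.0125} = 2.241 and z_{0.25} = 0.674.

Fisher's z: C = ½·ln((1+r)/(1−r)) = ½·ln(1.8571) = 0.3095.
n = ((z_{α/2} + z_β)/C)² + 3.
(2.241 + 0.674) / 0.3095 = 2.915 / 0.3095 = 9.418.
n = 9.418² + 3 = 88.71 + 3 = 91.7.
Round up.

n = 92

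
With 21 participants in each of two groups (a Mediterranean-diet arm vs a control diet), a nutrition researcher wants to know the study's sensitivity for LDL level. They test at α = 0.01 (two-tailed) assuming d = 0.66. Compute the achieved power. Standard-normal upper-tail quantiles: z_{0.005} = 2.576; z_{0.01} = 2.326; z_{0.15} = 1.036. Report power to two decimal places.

For two equal groups, power = Φ(d·√(n/2) − z_{α/2}).
d·√(n/2) = 0.66 × √(21/2) = 0.66 × 3.240 = 2.139.
z_β = 2.139 − 2.576 = -0.437.
Power = Φ(-0.437) = 0.331.

power ≈ 0.33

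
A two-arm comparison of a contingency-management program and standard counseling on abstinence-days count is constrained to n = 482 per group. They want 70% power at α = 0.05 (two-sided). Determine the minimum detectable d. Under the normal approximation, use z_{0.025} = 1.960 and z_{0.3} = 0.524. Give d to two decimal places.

d_min ≈ 0.16

For two independent groups of n = 482 each: d_min = (z_{α/2} + z_β)·√(2/n).
z-sum = 1.960 + 0.524 = 2.484.
d_min = 2.484 × √(2/482) = 2.484 × 0.0644 = 0.160.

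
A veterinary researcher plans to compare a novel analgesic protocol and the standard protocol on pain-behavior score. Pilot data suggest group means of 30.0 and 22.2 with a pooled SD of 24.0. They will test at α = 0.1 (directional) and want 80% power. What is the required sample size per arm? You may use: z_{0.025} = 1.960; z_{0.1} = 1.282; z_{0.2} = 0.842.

n = 86 per group

Cohen's d = |M₁ − M₂| / SD_pooled = |30.0 − 22.2| / 24.0 = 7.8 / 24.0 = 0.325.
For two independent groups with equal n: n = 2·((z_{α} + z_β) / d)².
z_{α} + z_β = 1.282 + 0.842 = 2.124.
n = 2 × (2.124 / 0.325)² = 2 × 6.535² = 2 × 42.71 = 85.4.
Round up to the next whole participant.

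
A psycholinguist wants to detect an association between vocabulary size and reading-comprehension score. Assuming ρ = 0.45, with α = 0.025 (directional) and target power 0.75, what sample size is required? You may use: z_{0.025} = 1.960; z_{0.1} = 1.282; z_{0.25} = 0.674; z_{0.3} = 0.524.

n = 33

Fisher's z: C = ½·ln((1+r)/(1−r)) = ½·ln(2.6364) = 0.4847.
n = ((z_{α} + z_β)/C)² + 3.
(1.960 + 0.674) / 0.4847 = 2.634 / 0.4847 = 5.434.
n = 5.434² + 3 = 29.53 + 3 = 32.5.
Round up.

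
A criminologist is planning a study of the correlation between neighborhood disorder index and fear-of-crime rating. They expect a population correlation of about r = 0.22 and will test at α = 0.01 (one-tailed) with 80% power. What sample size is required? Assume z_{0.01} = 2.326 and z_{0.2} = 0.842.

Fisher's z: C = ½·ln((1+r)/(1−r)) = ½·ln(1.5641) = 0.2237.
n = ((z_{α} + z_β)/C)² + 3.
(2.326 + 0.842) / 0.2237 = 3.168 / 0.2237 = 14.162.
n = 14.162² + 3 = 200.56 + 3 = 203.6.
Round up.

n = 204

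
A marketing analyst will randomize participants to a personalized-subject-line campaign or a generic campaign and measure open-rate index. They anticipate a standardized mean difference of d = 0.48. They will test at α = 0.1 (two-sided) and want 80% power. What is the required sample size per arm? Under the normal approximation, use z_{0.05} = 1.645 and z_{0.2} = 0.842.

n = 54 per group

For two independent groups with equal n: n = 2·((z_{α/2} + z_β) / d)².
z_{α/2} + z_β = 1.645 + 0.842 = 2.487.
n = 2 × (2.487 / 0.48)² = 2 × 5.181² = 2 × 26.85 = 53.7.
Round up to the next whole participant.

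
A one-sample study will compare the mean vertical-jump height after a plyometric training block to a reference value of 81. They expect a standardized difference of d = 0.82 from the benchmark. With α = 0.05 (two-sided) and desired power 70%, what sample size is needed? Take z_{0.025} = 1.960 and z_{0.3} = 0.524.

For a one-sample test: n = ((z_{α/2} + z_β) / d)².
z_{α/2} + z_β = 1.960 + 0.524 = 2.484.
n = (2.484 / 0.82)² = 3.029² = 9.18.
Round up.

n = 10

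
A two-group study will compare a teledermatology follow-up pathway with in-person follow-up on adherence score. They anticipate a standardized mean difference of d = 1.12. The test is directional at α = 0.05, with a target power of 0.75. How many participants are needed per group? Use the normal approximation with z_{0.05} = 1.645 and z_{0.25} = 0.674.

n = 9 per group

For two independent groups with equal n: n = 2·((z_{α} + z_β) / d)².
z_{α} + z_β = 1.645 + 0.674 = 2.319.
n = 2 × (2.319 / 1.12)² = 2 × 2.071² = 2 × 4.29 = 8.6.
Round up to the next whole participant.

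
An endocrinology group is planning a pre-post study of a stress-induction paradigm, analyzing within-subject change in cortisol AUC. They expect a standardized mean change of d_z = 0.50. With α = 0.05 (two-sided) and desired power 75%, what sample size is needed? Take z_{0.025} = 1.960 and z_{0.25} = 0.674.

For a paired (one-sample on differences) test: n = ((z_{α/2} + z_β) / d)².
z_{α/2} + z_β = 1.960 + 0.674 = 2.634.
n = (2.634 / 0.50)² = 5.268² = 27.75.
Round up.

n = 28 pairs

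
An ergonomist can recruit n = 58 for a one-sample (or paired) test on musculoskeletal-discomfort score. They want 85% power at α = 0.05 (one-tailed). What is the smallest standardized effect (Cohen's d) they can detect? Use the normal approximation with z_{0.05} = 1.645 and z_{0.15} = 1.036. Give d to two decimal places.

d_min ≈ 0.35

For a single sample (or paired design) of n = 58: d_min = (z_{α} + z_β)/√n.
z-sum = 1.645 + 1.036 = 2.681.
d_min = 2.681 / √58 = 2.681 / 7.616 = 0.352.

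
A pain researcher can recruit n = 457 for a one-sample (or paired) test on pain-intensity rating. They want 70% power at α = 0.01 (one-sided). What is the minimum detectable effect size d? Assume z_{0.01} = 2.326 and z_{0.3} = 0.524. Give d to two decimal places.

For a single sample (or paired design) of n = 457: d_min = (z_{α} + z_β)/√n.
z-sum = 2.326 + 0.524 = 2.850.
d_min = 2.850 / √457 = 2.850 / 21.378 = 0.133.

d_min ≈ 0.13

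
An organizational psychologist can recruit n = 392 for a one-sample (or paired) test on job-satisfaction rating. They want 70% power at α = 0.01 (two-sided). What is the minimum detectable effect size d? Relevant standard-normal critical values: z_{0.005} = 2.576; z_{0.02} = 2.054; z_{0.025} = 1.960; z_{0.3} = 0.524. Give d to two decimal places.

d_min ≈ 0.16

For a single sample (or paired design) of n = 392: d_min = (z_{α/2} + z_β)/√n.
z-sum = 2.576 + 0.524 = 3.100.
d_min = 3.100 / √392 = 3.100 / 19.799 = 0.157.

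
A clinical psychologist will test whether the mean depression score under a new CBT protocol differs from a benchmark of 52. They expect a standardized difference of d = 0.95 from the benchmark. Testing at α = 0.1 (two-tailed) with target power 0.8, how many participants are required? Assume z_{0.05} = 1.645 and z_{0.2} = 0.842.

For a one-sample test: n = ((z_{α/2} + z_β) / d)².
z_{α/2} + z_β = 1.645 + 0.842 = 2.487.
n = (2.487 / 0.95)² = 2.618² = 6.85.
Round up.

n = 7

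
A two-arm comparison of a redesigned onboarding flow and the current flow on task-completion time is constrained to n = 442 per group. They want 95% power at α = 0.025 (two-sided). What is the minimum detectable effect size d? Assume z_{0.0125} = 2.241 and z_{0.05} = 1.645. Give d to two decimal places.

For two independent groups of n = 442 each: d_min = (z_{α/2} + z_β)·√(2/n).
z-sum = 2.241 + 1.645 = 3.886.
d_min = 3.886 × √(2/442) = 3.886 × 0.0673 = 0.261.

d_min ≈ 0.26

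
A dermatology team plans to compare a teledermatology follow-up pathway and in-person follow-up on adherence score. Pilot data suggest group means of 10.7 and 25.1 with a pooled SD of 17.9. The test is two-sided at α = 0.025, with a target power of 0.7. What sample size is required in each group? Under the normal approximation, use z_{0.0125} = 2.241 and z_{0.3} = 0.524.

n = 24 per group

Cohen's d = |M₁ − M₂| / SD_pooled = |10.7 − 25.1| / 17.9 = 14.4 / 17.9 = 0.804.
For two independent groups with equal n: n = 2·((z_{α/2} + z_β) / d)².
z_{α/2} + z_β = 2.241 + 0.524 = 2.765.
n = 2 × (2.765 / 0.804)² = 2 × 3.439² = 2 × 11.83 = 23.7.
Round up to the next whole participant.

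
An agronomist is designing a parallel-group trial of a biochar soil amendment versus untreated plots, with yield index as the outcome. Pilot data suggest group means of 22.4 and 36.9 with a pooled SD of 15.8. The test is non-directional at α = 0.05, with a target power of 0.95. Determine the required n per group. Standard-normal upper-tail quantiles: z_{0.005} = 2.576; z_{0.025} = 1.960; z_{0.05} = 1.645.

n = 31 per group

Cohen's d = |M₁ − M₂| / SD_pooled = |22.4 − 36.9| / 15.8 = 14.5 / 15.8 = 0.918.
For two independent groups with equal n: n = 2·((z_{α/2} + z_β) / d)².
z_{α/2} + z_β = 1.960 + 1.645 = 3.605.
n = 2 × (3.605 / 0.918)² = 2 × 3.927² = 2 × 15.42 = 30.8.
Round up to the next whole participant.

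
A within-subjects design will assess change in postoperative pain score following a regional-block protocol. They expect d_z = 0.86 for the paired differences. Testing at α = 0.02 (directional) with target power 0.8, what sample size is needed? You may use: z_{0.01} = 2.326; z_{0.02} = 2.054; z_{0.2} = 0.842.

n = 12 pairs

For a paired (one-sample on differences) test: n = ((z_{α} + z_β) / d)².
z_{α} + z_β = 2.054 + 0.842 = 2.896.
n = (2.896 / 0.86)² = 3.367² = 11.34.
Round up.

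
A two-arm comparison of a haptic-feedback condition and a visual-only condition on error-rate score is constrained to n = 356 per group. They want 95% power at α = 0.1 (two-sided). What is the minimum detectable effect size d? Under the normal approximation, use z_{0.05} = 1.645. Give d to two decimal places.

d_min ≈ 0.25

For two independent groups of n = 356 each: d_min = (z_{α/2} + z_β)·√(2/n).
z-sum = 1.645 + 1.645 = 3.290.
d_min = 3.290 × √(2/356) = 3.290 × 0.0750 = 0.247.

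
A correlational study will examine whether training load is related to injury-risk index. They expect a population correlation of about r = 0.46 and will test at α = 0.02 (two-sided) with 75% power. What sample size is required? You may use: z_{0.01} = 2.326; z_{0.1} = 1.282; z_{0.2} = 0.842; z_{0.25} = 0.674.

Fisher's z: C = ½·ln((1+r)/(1−r)) = ½·ln(2.7037) = 0.4973.
n = ((z_{α/2} + z_β)/C)² + 3.
(2.326 + 0.674) / 0.4973 = 3.000 / 0.4973 = 6.033.
n = 6.033² + 3 = 36.39 + 3 = 39.4.
Round up.

n = 40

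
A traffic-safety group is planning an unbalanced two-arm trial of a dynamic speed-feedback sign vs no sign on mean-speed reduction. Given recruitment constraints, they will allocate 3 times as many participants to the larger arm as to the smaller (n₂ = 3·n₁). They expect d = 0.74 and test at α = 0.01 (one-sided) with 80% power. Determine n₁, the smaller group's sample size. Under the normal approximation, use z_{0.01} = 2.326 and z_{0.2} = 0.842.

With allocation ratio k = n₂/n₁ = 3, Var(x̄₁−x̄₂) = σ²(1/n₁ + 1/(k·n₁)) = σ²·(k+1)/(k·n₁).
So n₁ = (1 + 1/k)·((z_{α} + z_β)/d)² = 1.333 × (3.168/0.74)².
n₁ = 1.333 × 18.33 = 24.4.
Round up: n₁ = 25, giving n₂ = 3 × 25 = 75.

n₁ = 25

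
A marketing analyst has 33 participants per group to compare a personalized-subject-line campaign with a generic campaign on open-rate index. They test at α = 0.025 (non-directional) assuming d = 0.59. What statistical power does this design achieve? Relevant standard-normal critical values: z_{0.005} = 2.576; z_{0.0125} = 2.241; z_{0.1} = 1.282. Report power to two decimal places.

For two equal groups, power = Φ(d·√(n/2) − z_{α/2}).
d·√(n/2) = 0.59 × √(33/2) = 0.59 × 4.062 = 2.397.
z_β = 2.397 − 2.241 = 0.156.
Power = Φ(0.156) = 0.562.

power ≈ 0.56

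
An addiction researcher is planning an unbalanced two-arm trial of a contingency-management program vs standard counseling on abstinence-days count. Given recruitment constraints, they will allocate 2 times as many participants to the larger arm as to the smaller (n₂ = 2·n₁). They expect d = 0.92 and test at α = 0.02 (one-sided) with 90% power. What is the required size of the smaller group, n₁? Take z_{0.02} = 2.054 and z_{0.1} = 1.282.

With allocation ratio k = n₂/n₁ = 2, Var(x̄₁−x̄₂) = σ²(1/n₁ + 1/(k·n₁)) = σ²·(k+1)/(k·n₁).
So n₁ = (1 + 1/k)·((z_{α} + z_β)/d)² = 1.500 × (3.336/0.92)².
n₁ = 1.500 × 13.15 = 19.7.
Round up: n₁ = 20, giving n₂ = 2 × 20 = 40.

n₁ = 20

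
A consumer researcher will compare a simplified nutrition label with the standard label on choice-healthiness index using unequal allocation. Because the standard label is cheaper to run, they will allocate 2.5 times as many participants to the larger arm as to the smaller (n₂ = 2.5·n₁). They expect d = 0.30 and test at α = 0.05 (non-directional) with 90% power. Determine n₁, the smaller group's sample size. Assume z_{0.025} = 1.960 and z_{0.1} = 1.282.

With allocation ratio k = n₂/n₁ = 2.5, Var(x̄₁−x̄₂) = σ²(1/n₁ + 1/(k·n₁)) = σ²·(k+1)/(k·n₁).
So n₁ = (1 + 1/k)·((z_{α/2} + z_β)/d)² = 1.400 × (3.242/0.30)².
n₁ = 1.400 × 116.78 = 163.5.
Round up: n₁ = 164, giving n₂ = 2.5 × 164 = 410.

n₁ = 164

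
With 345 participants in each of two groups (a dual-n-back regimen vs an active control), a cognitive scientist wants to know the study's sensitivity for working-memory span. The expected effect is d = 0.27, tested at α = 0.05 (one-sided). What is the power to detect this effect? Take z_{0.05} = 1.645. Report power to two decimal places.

power ≈ 0.97

For two equal groups, power = Φ(d·√(n/2) − z_{α}).
d·√(n/2) = 0.27 × √(345/2) = 0.27 × 13.134 = 3.546.
z_β = 3.546 − 1.645 = 1.901.
Power = Φ(1.901) = 0.971.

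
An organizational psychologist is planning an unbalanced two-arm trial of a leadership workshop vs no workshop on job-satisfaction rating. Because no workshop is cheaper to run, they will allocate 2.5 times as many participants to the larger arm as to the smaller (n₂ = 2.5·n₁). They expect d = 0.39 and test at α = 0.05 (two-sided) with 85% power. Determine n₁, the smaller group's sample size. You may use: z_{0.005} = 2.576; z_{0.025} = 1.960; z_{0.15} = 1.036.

With allocation ratio k = n₂/n₁ = 2.5, Var(x̄₁−x̄₂) = σ²(1/n₁ + 1/(k·n₁)) = σ²·(k+1)/(k·n₁).
So n₁ = (1 + 1/k)·((z_{α/2} + z_β)/d)² = 1.400 × (2.996/0.39)².
n₁ = 1.400 × 59.01 = 82.6.
Round up: n₁ = 83, giving n₂ = ⌈2.5 × 83⌉ = ⌈207.5⌉ = 208.

n₁ = 83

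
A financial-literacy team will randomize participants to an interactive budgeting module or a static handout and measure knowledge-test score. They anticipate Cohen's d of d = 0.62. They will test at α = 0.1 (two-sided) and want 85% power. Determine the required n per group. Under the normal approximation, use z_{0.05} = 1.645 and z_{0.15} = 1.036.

n = 38 per group

For two independent groups with equal n: n = 2·((z_{α/2} + z_β) / d)².
z_{α/2} + z_β = 1.645 + 1.036 = 2.681.
n = 2 × (2.681 / 0.62)² = 2 × 4.324² = 2 × 18.70 = 37.4.
Round up to the next whole participant.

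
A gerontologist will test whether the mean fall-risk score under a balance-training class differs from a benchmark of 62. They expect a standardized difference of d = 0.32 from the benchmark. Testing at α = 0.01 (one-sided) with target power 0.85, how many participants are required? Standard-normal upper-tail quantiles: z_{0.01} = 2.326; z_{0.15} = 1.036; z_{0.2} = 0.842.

n = 111

For a one-sample test: n = ((z_{α} + z_β) / d)².
z_{α} + z_β = 2.326 + 1.036 = 3.362.
n = (3.362 / 0.32)² = 10.506² = 110.38.
Round up.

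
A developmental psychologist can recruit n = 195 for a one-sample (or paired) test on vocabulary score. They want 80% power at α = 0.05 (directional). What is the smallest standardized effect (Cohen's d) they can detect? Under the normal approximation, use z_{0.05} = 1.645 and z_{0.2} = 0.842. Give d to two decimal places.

d_min ≈ 0.18

For a single sample (or paired design) of n = 195: d_min = (z_{α} + z_β)/√n.
z-sum = 1.645 + 0.842 = 2.487.
d_min = 2.487 / √195 = 2.487 / 13.964 = 0.178.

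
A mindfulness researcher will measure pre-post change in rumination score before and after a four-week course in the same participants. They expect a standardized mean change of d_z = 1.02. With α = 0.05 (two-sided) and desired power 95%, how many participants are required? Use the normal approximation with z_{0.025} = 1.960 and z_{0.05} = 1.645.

For a paired (one-sample on differences) test: n = ((z_{α/2} + z_β) / d)².
z_{α/2} + z_β = 1.960 + 1.645 = 3.605.
n = (3.605 / 1.02)² = 3.534² = 12.49.
Round up.

n = 13 pairs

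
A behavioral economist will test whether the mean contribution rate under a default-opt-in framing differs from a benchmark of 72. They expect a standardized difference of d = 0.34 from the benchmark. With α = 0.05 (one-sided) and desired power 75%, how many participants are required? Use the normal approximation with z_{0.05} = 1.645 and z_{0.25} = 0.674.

n = 47

For a one-sample test: n = ((z_{α} + z_β) / d)².
z_{α} + z_β = 1.645 + 0.674 = 2.319.
n = (2.319 / 0.34)² = 6.821² = 46.52.
Round up.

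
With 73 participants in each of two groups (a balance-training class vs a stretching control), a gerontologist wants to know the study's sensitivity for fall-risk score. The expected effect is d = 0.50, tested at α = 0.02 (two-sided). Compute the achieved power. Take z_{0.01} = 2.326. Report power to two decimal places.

power ≈ 0.76

For two equal groups, power = Φ(d·√(n/2) − z_{α/2}).
d·√(n/2) = 0.50 × √(73/2) = 0.50 × 6.042 = 3.021.
z_β = 3.021 − 2.326 = 0.695.
Power = Φ(0.695) = 0.756.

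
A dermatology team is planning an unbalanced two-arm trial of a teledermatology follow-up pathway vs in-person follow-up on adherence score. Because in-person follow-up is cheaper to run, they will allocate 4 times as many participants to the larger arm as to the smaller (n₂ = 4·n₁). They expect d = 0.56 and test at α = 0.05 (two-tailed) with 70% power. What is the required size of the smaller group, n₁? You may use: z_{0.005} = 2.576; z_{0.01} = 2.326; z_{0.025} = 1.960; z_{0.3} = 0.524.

n₁ = 25

With allocation ratio k = n₂/n₁ = 4, Var(x̄₁−x̄₂) = σ²(1/n₁ + 1/(k·n₁)) = σ²·(k+1)/(k·n₁).
So n₁ = (1 + 1/k)·((z_{α/2} + z_β)/d)² = 1.250 × (2.484/0.56)².
n₁ = 1.250 × 19.68 = 24.6.
Round up: n₁ = 25, giving n₂ = 4 × 25 = 100.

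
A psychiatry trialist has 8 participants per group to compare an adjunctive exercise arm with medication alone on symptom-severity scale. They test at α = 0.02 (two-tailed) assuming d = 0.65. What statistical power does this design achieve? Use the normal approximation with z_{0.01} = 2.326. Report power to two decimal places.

For two equal groups, power = Φ(d·√(n/2) − z_{α/2}).
d·√(n/2) = 0.65 × √(8/2) = 0.65 × 2.000 = 1.300.
z_β = 1.300 − 2.326 = -1.026.
Power = Φ(-1.026) = 0.152.

power ≈ 0.15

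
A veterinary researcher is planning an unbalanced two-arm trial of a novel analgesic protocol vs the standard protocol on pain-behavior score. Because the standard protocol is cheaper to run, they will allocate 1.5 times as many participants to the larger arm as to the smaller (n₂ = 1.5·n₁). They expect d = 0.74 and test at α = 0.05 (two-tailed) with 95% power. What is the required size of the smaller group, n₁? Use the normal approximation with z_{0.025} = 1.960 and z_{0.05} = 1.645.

With allocation ratio k = n₂/n₁ = 1.5, Var(x̄₁−x̄₂) = σ²(1/n₁ + 1/(k·n₁)) = σ²·(k+1)/(k·n₁).
So n₁ = (1 + 1/k)·((z_{α/2} + z_β)/d)² = 1.667 × (3.605/0.74)².
n₁ = 1.667 × 23.73 = 39.6.
Round up: n₁ = 40, giving n₂ = 1.5 × 40 = 60.

n₁ = 40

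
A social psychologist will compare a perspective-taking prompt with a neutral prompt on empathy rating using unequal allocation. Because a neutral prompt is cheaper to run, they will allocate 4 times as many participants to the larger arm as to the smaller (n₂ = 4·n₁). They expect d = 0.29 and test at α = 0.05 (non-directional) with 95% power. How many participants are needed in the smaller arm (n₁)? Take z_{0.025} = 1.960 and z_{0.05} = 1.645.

n₁ = 194

With allocation ratio k = n₂/n₁ = 4, Var(x̄₁−x̄₂) = σ²(1/n₁ + 1/(k·n₁)) = σ²·(k+1)/(k·n₁).
So n₁ = (1 + 1/k)·((z_{α/2} + z_β)/d)² = 1.250 × (3.605/0.29)².
n₁ = 1.250 × 154.53 = 193.2.
Round up: n₁ = 194, giving n₂ = 4 × 194 = 776.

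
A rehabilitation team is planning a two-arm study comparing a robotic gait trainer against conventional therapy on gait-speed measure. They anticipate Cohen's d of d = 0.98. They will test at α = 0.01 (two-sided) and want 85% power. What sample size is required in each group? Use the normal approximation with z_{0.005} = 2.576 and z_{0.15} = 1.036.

For two independent groups with equal n: n = 2·((z_{α/2} + z_β) / d)².
z_{α/2} + z_β = 2.576 + 1.036 = 3.612.
n = 2 × (3.612 / 0.98)² = 2 × 3.686² = 2 × 13.58 = 27.2.
Round up to the next whole participant.

n = 28 per group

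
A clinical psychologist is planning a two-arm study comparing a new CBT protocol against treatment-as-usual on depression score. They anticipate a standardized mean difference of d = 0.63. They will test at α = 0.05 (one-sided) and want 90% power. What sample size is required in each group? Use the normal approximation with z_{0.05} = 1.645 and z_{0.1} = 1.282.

For two independent groups with equal n: n = 2·((z_{α} + z_β) / d)².
z_{α} + z_β = 1.645 + 1.282 = 2.927.
n = 2 × (2.927 / 0.63)² = 2 × 4.646² = 2 × 21.59 = 43.2.
Round up to the next whole participant.

n = 44 per group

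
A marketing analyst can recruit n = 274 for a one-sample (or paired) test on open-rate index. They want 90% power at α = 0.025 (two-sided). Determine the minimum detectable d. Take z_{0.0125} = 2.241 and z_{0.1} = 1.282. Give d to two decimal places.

d_min ≈ 0.21

For a single sample (or paired design) of n = 274: d_min = (z_{α/2} + z_β)/√n.
z-sum = 2.241 + 1.282 = 3.523.
d_min = 3.523 / √274 = 3.523 / 16.553 = 0.213.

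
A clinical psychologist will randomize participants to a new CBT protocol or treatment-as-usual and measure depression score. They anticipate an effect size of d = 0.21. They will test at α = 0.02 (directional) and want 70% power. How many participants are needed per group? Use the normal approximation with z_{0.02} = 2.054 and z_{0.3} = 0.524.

n = 302 per group

For two independent groups with equal n: n = 2·((z_{α} + z_β) / d)².
z_{α} + z_β = 2.054 + 0.524 = 2.578.
n = 2 × (2.578 / 0.21)² = 2 × 12.276² = 2 × 150.70 = 301.4.
Round up to the next whole participant.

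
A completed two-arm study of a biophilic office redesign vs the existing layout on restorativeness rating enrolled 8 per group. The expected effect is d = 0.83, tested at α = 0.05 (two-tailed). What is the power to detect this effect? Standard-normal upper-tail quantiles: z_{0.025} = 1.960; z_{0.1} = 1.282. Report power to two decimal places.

For two equal groups, power = Φ(d·√(n/2) − z_{α/2}).
d·√(n/2) = 0.83 × √(8/2) = 0.83 × 2.000 = 1.660.
z_β = 1.660 − 1.960 = -0.300.
Power = Φ(-0.300) = 0.382.

power ≈ 0.38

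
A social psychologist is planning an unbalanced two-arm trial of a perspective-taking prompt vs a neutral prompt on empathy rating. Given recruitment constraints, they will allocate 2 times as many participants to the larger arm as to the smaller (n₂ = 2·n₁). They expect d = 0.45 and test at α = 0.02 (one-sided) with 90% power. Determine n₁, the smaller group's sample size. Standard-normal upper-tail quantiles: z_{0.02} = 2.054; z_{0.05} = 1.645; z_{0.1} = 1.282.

n₁ = 83

With allocation ratio k = n₂/n₁ = 2, Var(x̄₁−x̄₂) = σ²(1/n₁ + 1/(k·n₁)) = σ²·(k+1)/(k·n₁).
So n₁ = (1 + 1/k)·((z_{α} + z_β)/d)² = 1.500 × (3.336/0.45)².
n₁ = 1.500 × 54.96 = 82.4.
Round up: n₁ = 83, giving n₂ = 2 × 83 = 166.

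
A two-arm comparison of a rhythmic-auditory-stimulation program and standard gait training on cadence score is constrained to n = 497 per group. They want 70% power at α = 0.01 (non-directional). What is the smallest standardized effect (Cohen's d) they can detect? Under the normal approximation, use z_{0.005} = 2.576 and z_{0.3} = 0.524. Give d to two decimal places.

d_min ≈ 0.20

For two independent groups of n = 497 each: d_min = (z_{α/2} + z_β)·√(2/n).
z-sum = 2.576 + 0.524 = 3.100.
d_min = 3.100 × √(2/497) = 3.100 × 0.0634 = 0.197.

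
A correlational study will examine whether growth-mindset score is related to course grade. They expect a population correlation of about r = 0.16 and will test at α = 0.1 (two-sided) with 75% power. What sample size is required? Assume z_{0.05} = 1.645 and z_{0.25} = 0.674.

Fisher's z: C = ½·ln((1+r)/(1−r)) = ½·ln(1.3810) = 0.1614.
n = ((z_{α/2} + z_β)/C)² + 3.
(1.645 + 0.674) / 0.1614 = 2.319 / 0.1614 = 14.368.
n = 14.368² + 3 = 206.44 + 3 = 209.4.
Round up.

n = 210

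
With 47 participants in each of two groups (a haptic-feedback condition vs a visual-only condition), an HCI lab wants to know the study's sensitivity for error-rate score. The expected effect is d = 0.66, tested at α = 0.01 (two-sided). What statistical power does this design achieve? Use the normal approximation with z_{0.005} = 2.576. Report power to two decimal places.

For two equal groups, power = Φ(d·√(n/2) − z_{α/2}).
d·√(n/2) = 0.66 × √(47/2) = 0.66 × 4.848 = 3.199.
z_β = 3.199 − 2.576 = 0.623.
Power = Φ(0.623) = 0.734.

power ≈ 0.73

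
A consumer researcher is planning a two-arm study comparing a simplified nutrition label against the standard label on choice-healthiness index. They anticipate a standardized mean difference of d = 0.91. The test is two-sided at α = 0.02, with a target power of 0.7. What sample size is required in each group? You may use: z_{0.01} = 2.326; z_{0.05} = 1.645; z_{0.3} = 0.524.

n = 20 per group

For two independent groups with equal n: n = 2·((z_{α/2} + z_β) / d)².
z_{α/2} + z_β = 2.326 + 0.524 = 2.850.
n = 2 × (2.850 / 0.91)² = 2 × 3.132² = 2 × 9.81 = 19.6.
Round up to the next whole participant.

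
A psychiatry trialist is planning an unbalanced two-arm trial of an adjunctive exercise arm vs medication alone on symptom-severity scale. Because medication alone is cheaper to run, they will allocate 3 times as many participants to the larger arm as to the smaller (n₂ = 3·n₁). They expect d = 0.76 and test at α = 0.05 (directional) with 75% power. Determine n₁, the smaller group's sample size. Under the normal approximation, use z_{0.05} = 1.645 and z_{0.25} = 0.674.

n₁ = 13

With allocation ratio k = n₂/n₁ = 3, Var(x̄₁−x̄₂) = σ²(1/n₁ + 1/(k·n₁)) = σ²·(k+1)/(k·n₁).
So n₁ = (1 + 1/k)·((z_{α} + z_β)/d)² = 1.333 × (2.319/0.76)².
n₁ = 1.333 × 9.31 = 12.4.
Round up: n₁ = 13, giving n₂ = 3 × 13 = 39.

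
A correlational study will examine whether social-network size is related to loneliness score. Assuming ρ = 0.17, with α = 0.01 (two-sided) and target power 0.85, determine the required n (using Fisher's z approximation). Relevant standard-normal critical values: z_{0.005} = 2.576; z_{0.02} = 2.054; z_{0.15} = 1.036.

n = 446

Fisher's z: C = ½·ln((1+r)/(1−r)) = ½·ln(1.4096) = 0.1717.
n = ((z_{α/2} + z_β)/C)² + 3.
(2.576 + 1.036) / 0.1717 = 3.612 / 0.1717 = 21.037.
n = 21.037² + 3 = 442.54 + 3 = 445.5.
Round up.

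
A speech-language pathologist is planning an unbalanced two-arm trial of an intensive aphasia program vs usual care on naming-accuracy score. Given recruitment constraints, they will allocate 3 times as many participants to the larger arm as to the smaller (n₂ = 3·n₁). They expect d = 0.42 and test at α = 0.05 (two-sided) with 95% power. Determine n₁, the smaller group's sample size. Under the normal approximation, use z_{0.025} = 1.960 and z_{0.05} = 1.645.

With allocation ratio k = n₂/n₁ = 3, Var(x̄₁−x̄₂) = σ²(1/n₁ + 1/(k·n₁)) = σ²·(k+1)/(k·n₁).
So n₁ = (1 + 1/k)·((z_{α/2} + z_β)/d)² = 1.333 × (3.605/0.42)².
n₁ = 1.333 × 73.67 = 98.2.
Round up: n₁ = 99, giving n₂ = 3 × 99 = 297.

n₁ = 99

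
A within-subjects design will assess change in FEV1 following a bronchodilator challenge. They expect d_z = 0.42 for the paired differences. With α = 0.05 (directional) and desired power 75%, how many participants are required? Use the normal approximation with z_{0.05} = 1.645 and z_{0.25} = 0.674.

n = 31 pairs

For a paired (one-sample on differences) test: n = ((z_{α} + z_β) / d)².
z_{α} + z_β = 1.645 + 0.674 = 2.319.
n = (2.319 / 0.42)² = 5.521² = 30.49.
Round up.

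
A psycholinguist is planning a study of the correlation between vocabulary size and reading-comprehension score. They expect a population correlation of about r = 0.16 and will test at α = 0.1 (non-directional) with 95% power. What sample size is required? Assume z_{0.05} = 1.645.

n = 419

Fisher's z: C = ½·ln((1+r)/(1−r)) = ½·ln(1.3810) = 0.1614.
n = ((z_{α/2} + z_β)/C)² + 3.
(1.645 + 1.645) / 0.1614 = 3.290 / 0.1614 = 20.384.
n = 20.384² + 3 = 415.51 + 3 = 418.5.
Round up.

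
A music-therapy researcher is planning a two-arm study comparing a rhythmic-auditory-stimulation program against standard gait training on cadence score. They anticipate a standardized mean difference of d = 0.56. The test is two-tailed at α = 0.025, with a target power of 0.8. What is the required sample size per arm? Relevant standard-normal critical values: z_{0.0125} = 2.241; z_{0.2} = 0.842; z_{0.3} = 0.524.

For two independent groups with equal n: n = 2·((z_{α/2} + z_β) / d)².
z_{α/2} + z_β = 2.241 + 0.842 = 3.083.
n = 2 × (3.083 / 0.56)² = 2 × 5.505² = 2 × 30.31 = 60.6.
Round up to the next whole participant.

n = 61 per group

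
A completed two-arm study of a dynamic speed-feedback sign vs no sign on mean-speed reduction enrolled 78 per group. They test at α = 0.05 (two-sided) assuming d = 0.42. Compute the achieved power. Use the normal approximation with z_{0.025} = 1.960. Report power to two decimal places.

For two equal groups, power = Φ(d·√(n/2) − z_{α/2}).
d·√(n/2) = 0.42 × √(78/2) = 0.42 × 6.245 = 2.623.
z_β = 2.623 − 1.960 = 0.663.
Power = Φ(0.663) = 0.746.

power ≈ 0.75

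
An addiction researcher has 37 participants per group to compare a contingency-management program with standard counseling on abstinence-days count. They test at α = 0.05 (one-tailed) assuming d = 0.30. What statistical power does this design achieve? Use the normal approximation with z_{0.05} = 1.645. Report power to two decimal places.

For two equal groups, power = Φ(d·√(n/2) − z_{α}).
d·√(n/2) = 0.30 × √(37/2) = 0.30 × 4.301 = 1.290.
z_β = 1.290 − 1.645 = -0.355.
Power = Φ(-0.355) = 0.361.

power ≈ 0.36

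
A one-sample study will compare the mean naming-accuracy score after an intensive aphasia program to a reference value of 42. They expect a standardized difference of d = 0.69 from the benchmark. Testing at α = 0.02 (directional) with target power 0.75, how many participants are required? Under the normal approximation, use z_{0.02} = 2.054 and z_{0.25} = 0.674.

For a one-sample test: n = ((z_{α} + z_β) / d)².
z_{α} + z_β = 2.054 + 0.674 = 2.728.
n = (2.728 / 0.69)² = 3.954² = 15.63.
Round up.

n = 16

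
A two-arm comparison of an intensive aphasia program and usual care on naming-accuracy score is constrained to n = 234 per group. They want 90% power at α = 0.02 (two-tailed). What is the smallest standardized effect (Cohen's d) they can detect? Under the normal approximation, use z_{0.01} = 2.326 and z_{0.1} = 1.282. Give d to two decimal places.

d_min ≈ 0.33

For two independent groups of n = 234 each: d_min = (z_{α/2} + z_β)·√(2/n).
z-sum = 2.326 + 1.282 = 3.608.
d_min = 3.608 × √(2/234) = 3.608 × 0.0925 = 0.334.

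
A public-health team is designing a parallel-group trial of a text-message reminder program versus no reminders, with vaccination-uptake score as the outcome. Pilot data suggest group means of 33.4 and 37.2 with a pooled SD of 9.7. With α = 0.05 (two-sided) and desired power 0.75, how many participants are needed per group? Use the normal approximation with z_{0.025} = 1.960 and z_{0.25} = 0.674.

Cohen's d = |M₁ − M₂| / SD_pooled = |33.4 − 37.2| / 9.7 = 3.8 / 9.7 = 0.392.
For two independent groups with equal n: n = 2·((z_{α/2} + z_β) / d)².
z_{α/2} + z_β = 1.960 + 0.674 = 2.634.
n = 2 × (2.634 / 0.392)² = 2 × 6.719² = 2 × 45.15 = 90.3.
Round up to the next whole participant.

n = 91 per group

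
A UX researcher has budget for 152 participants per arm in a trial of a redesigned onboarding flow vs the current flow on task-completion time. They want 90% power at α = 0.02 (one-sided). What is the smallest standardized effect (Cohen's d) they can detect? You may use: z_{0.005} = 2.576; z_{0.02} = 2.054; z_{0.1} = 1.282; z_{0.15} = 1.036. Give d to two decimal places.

For two independent groups of n = 152 each: d_min = (z_{α} + z_β)·√(2/n).
z-sum = 2.054 + 1.282 = 3.336.
d_min = 3.336 × √(2/152) = 3.336 × 0.1147 = 0.383.

d_min ≈ 0.38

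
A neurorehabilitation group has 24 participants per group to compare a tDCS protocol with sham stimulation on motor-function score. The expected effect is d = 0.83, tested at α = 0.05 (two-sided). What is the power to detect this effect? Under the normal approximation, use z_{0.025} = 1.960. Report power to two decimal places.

For two equal groups, power = Φ(d·√(n/2) − z_{α/2}).
d·√(n/2) = 0.83 × √(24/2) = 0.83 × 3.464 = 2.875.
z_β = 2.875 − 1.960 = 0.915.
Power = Φ(0.915) = 0.820.

power ≈ 0.82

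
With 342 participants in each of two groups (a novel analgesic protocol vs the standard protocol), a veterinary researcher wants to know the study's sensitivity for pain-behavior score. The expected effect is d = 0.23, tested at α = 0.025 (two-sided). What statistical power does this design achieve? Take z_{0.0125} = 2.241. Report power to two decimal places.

power ≈ 0.78

For two equal groups, power = Φ(d·√(n/2) − z_{α/2}).
d·√(n/2) = 0.23 × √(342/2) = 0.23 × 13.077 = 3.008.
z_β = 3.008 − 2.241 = 0.767.
Power = Φ(0.767) = 0.778.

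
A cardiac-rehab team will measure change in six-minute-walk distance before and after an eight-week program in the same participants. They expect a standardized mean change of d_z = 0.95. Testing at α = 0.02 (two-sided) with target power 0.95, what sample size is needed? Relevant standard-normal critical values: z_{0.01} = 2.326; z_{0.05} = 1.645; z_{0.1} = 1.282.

n = 18 pairs

For a paired (one-sample on differences) test: n = ((z_{α/2} + z_β) / d)².
z_{α/2} + z_β = 2.326 + 1.645 = 3.971.
n = (3.971 / 0.95)² = 4.180² = 17.47.
Round up.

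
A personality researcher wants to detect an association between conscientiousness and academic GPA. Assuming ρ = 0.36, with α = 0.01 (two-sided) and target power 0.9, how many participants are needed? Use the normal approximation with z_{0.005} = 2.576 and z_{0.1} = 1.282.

n = 108

Fisher's z: C = ½·ln((1+r)/(1−r)) = ½·ln(2.1250) = 0.3769.
n = ((z_{α/2} + z_β)/C)² + 3.
(2.576 + 1.282) / 0.3769 = 3.858 / 0.3769 = 10.236.
n = 10.236² + 3 = 104.78 + 3 = 107.8.
Round up.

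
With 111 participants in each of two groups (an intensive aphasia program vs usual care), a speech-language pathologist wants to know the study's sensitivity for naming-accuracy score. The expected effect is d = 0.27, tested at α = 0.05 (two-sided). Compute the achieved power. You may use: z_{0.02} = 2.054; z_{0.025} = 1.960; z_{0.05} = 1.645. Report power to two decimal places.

For two equal groups, power = Φ(d·√(n/2) − z_{α/2}).
d·√(n/2) = 0.27 × √(111/2) = 0.27 × 7.450 = 2.011.
z_β = 2.011 − 1.960 = 0.051.
Power = Φ(0.051) = 0.521.

power ≈ 0.52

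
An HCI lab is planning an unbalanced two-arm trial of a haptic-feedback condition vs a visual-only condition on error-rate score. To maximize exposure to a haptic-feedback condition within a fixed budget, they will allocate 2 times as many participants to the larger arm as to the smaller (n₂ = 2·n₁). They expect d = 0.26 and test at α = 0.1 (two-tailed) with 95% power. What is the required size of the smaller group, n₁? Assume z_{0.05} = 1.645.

n₁ = 241

With allocation ratio k = n₂/n₁ = 2, Var(x̄₁−x̄₂) = σ²(1/n₁ + 1/(k·n₁)) = σ²·(k+1)/(k·n₁).
So n₁ = (1 + 1/k)·((z_{α/2} + z_β)/d)² = 1.500 × (3.290/0.26)².
n₁ = 1.500 × 160.12 = 240.2.
Round up: n₁ = 241, giving n₂ = 2 × 241 = 482.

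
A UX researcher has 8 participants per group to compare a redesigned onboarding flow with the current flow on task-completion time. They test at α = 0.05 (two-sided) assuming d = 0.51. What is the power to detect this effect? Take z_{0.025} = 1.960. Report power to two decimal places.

For two equal groups, power = Φ(d·√(n/2) − z_{α/2}).
d·√(n/2) = 0.51 × √(8/2) = 0.51 × 2.000 = 1.020.
z_β = 1.020 − 1.960 = -0.940.
Power = Φ(-0.940) = 0.174.

power ≈ 0.17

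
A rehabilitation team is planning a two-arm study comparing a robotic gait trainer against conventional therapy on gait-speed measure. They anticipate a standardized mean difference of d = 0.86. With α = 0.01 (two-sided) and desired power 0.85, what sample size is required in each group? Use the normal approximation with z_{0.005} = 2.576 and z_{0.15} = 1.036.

For two independent groups with equal n: n = 2·((z_{α/2} + z_β) / d)².
z_{α/2} + z_β = 2.576 + 1.036 = 3.612.
n = 2 × (3.612 / 0.86)² = 2 × 4.200² = 2 × 17.64 = 35.3.
Round up to the next whole participant.

n = 36 per group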